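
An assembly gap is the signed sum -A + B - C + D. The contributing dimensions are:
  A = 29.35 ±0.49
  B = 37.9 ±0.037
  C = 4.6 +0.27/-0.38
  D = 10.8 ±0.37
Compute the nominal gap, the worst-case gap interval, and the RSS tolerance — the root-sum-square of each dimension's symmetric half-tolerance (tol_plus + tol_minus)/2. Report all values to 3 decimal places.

Stack each dimension's contribution:
  -A: nom -29.350 → Σnom=-29.350; wc +0.490/-0.490 → slack +0.490/-0.490; half-tol=0.490, Σhalf²=0.240100
  +B: nom +37.900 → Σnom=8.550; wc +0.037/-0.037 → slack +0.527/-0.527; half-tol=0.037, Σhalf²=0.241469
  -C: nom -4.600 → Σnom=3.950; wc +0.380/-0.270 → slack +0.907/-0.797; half-tol=0.325, Σhalf²=0.347094
  +D: nom +10.800 → Σnom=14.750; wc +0.370/-0.370 → slack +1.277/-1.167; half-tol=0.370, Σhalf²=0.483994
Nominal = 14.750. Worst-case = [14.750 - 1.167, 14.750 + 1.277] = [13.583, 16.027]. RSS = √0.483994 = 0.696.

nominal=14.750 wc=[13.583,16.027] rss=0.696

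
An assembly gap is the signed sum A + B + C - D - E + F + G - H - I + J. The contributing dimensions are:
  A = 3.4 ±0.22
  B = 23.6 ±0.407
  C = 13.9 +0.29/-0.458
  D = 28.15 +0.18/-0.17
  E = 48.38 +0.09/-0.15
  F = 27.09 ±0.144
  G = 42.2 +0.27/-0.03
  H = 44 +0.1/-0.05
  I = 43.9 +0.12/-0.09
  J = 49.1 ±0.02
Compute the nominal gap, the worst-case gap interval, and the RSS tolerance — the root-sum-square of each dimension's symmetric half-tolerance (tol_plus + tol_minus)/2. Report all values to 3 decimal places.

Stack each dimension's contribution:
  +A: nom +3.400 → Σnom=3.400; wc +0.220/-0.220 → slack +0.220/-0.220; half-tol=0.220, Σhalf²=0.048400
  +B: nom +23.600 → Σnom=27.000; wc +0.407/-0.407 → slack +0.627/-0.627; half-tol=0.407, Σhalf²=0.214049
  +C: nom +13.900 → Σnom=40.900; wc +0.290/-0.458 → slack +0.917/-1.085; half-tol=0.374, Σhalf²=0.353925
  -D: nom -28.150 → Σnom=12.750; wc +0.170/-0.180 → slack +1.087/-1.265; half-tol=0.175, Σhalf²=0.384550
  -E: nom -48.380 → Σnom=-35.630; wc +0.150/-0.090 → slack +1.237/-1.355; half-tol=0.120, Σhalf²=0.398950
  +F: nom +27.090 → Σnom=-8.540; wc +0.144/-0.144 → slack +1.381/-1.499; half-tol=0.144, Σhalf²=0.419686
  +G: nom +42.200 → Σnom=33.660; wc +0.270/-0.030 → slack +1.651/-1.529; half-tol=0.150, Σhalf²=0.442186
  -H: nom -44.000 → Σnom=-10.340; wc +0.050/-0.100 → slack +1.701/-1.629; half-tol=0.075, Σhalf²=0.447811
  -I: nom -43.900 → Σnom=-54.240; wc +0.090/-0.120 → slack +1.791/-1.749; half-tol=0.105, Σhalf²=0.458836
  +J: nom +49.100 → Σnom=-5.140; wc +0.020/-0.020 → slack +1.811/-1.769; half-tol=0.020, Σhalf²=0.459236
Nominal = -5.140. Worst-case = [-5.140 - 1.769, -5.140 + 1.811] = [-6.909, -3.329]. RSS = √0.459236 = 0.678.

nominal=-5.140 wc=[-6.909,-3.329] rss=0.678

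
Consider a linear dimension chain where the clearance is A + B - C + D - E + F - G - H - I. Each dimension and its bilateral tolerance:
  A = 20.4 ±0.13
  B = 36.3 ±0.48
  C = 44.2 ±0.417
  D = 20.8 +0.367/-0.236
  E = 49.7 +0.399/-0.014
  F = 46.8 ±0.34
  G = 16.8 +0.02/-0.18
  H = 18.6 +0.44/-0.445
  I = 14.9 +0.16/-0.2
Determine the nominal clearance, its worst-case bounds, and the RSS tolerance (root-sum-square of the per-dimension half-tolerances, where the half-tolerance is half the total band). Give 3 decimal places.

nominal=-19.900 wc=[-22.522,-17.327] rss=0.953

Stack each dimension's contribution:
  +A: nom +20.400 → Σnom=20.400; wc +0.130/-0.130 → slack +0.130/-0.130; half-tol=0.130, Σhalf²=0.016900
  +B: nom +36.300 → Σnom=56.700; wc +0.480/-0.480 → slack +0.610/-0.610; half-tol=0.480, Σhalf²=0.247300
  -C: nom -44.200 → Σnom=12.500; wc +0.417/-0.417 → slack +1.027/-1.027; half-tol=0.417, Σhalf²=0.421189
  +D: nom +20.800 → Σnom=33.300; wc +0.367/-0.236 → slack +1.394/-1.263; half-tol=0.301, Σhalf²=0.512091
  -E: nom -49.700 → Σnom=-16.400; wc +0.014/-0.399 → slack +1.408/-1.662; half-tol=0.207, Σhalf²=0.554733
  +F: nom +46.800 → Σnom=30.400; wc +0.340/-0.340 → slack +1.748/-2.002; half-tol=0.340, Σhalf²=0.670334
  -G: nom -16.800 → Σnom=13.600; wc +0.180/-0.020 → slack +1.928/-2.022; half-tol=0.100, Σhalf²=0.680334
  -H: nom -18.600 → Σnom=-5.000; wc +0.445/-0.440 → slack +2.373/-2.462; half-tol=0.443, Σhalf²=0.876140
  -I: nom -14.900 → Σnom=-19.900; wc +0.200/-0.160 → slack +2.573/-2.622; half-tol=0.180, Σhalf²=0.908540
Nominal = -19.900. Worst-case = [-19.900 - 2.622, -19.900 + 2.573] = [-22.522, -17.327]. RSS = √0.908540 = 0.953.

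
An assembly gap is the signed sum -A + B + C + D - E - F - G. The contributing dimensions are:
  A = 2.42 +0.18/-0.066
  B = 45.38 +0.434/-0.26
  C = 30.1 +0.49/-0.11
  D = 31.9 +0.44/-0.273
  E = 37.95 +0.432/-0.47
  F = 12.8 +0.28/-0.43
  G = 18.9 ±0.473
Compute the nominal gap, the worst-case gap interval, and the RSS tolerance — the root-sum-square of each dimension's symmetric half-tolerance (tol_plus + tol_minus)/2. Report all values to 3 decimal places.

Stack each dimension's contribution:
  -A: nom -2.420 → Σnom=-2.420; wc +0.066/-0.180 → slack +0.066/-0.180; half-tol=0.123, Σhalf²=0.015129
  +B: nom +45.380 → Σnom=42.960; wc +0.434/-0.260 → slack +0.500/-0.440; half-tol=0.347, Σhalf²=0.135538
  +C: nom +30.100 → Σnom=73.060; wc +0.490/-0.110 → slack +0.990/-0.550; half-tol=0.300, Σhalf²=0.225538
  +D: nom +31.900 → Σnom=104.960; wc +0.440/-0.273 → slack +1.430/-0.823; half-tol=0.357, Σhalf²=0.352630
  -E: nom -37.950 → Σnom=67.010; wc +0.470/-0.432 → slack +1.900/-1.255; half-tol=0.451, Σhalf²=0.556031
  -F: nom -12.800 → Σnom=54.210; wc +0.430/-0.280 → slack +2.330/-1.535; half-tol=0.355, Σhalf²=0.682056
  -G: nom -18.900 → Σnom=35.310; wc +0.473/-0.473 → slack +2.803/-2.008; half-tol=0.473, Σhalf²=0.905785
Nominal = 35.310. Worst-case = [35.310 - 2.008, 35.310 + 2.803] = [33.302, 38.113]. RSS = √0.905785 = 0.952.

nominal=35.310 wc=[33.302,38.113] rss=0.952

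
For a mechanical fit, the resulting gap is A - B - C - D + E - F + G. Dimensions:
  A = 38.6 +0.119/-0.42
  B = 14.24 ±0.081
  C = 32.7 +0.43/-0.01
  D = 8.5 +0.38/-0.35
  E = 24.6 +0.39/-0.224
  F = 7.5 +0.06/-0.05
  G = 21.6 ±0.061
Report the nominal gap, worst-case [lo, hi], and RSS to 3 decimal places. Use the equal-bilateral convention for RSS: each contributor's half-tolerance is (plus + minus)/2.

nominal=21.860 wc=[20.204,22.921] rss=0.602

Stack each dimension's contribution:
  +A: nom +38.600 → Σnom=38.600; wc +0.119/-0.420 → slack +0.119/-0.420; half-tol=0.269, Σhalf²=0.072630
  -B: nom -14.240 → Σnom=24.360; wc +0.081/-0.081 → slack +0.200/-0.501; half-tol=0.081, Σhalf²=0.079191
  -C: nom -32.700 → Σnom=-8.340; wc +0.010/-0.430 → slack +0.210/-0.931; half-tol=0.220, Σhalf²=0.127591
  -D: nom -8.500 → Σnom=-16.840; wc +0.350/-0.380 → slack +0.560/-1.311; half-tol=0.365, Σhalf²=0.260816
  +E: nom +24.600 → Σnom=7.760; wc +0.390/-0.224 → slack +0.950/-1.535; half-tol=0.307, Σhalf²=0.355065
  -F: nom -7.500 → Σnom=0.260; wc +0.050/-0.060 → slack +1.000/-1.595; half-tol=0.055, Σhalf²=0.358090
  +G: nom +21.600 → Σnom=21.860; wc +0.061/-0.061 → slack +1.061/-1.656; half-tol=0.061, Σhalf²=0.361811
Nominal = 21.860. Worst-case = [21.860 - 1.656, 21.860 + 1.061] = [20.204, 22.921]. RSS = √0.361811 = 0.602.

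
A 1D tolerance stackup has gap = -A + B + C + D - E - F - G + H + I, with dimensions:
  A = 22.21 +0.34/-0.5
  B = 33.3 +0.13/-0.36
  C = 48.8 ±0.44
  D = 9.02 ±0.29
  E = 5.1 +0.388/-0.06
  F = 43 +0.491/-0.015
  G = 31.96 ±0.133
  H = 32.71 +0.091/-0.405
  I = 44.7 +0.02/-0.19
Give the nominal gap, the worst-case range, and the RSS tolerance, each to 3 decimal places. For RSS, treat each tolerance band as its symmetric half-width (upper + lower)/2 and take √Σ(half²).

nominal=66.260 wc=[63.223,67.939] rss=0.848

Stack each dimension's contribution:
  -A: nom -22.210 → Σnom=-22.210; wc +0.500/-0.340 → slack +0.500/-0.340; half-tol=0.420, Σhalf²=0.176400
  +B: nom +33.300 → Σnom=11.090; wc +0.130/-0.360 → slack +0.630/-0.700; half-tol=0.245, Σhalf²=0.236425
  +C: nom +48.800 → Σnom=59.890; wc +0.440/-0.440 → slack +1.070/-1.140; half-tol=0.440, Σhalf²=0.430025
  +D: nom +9.020 → Σnom=68.910; wc +0.290/-0.290 → slack +1.360/-1.430; half-tol=0.290, Σhalf²=0.514125
  -E: nom -5.100 → Σnom=63.810; wc +0.060/-0.388 → slack +1.420/-1.818; half-tol=0.224, Σhalf²=0.564301
  -F: nom -43.000 → Σnom=20.810; wc +0.015/-0.491 → slack +1.435/-2.309; half-tol=0.253, Σhalf²=0.628310
  -G: nom -31.960 → Σnom=-11.150; wc +0.133/-0.133 → slack +1.568/-2.442; half-tol=0.133, Σhalf²=0.645999
  +H: nom +32.710 → Σnom=21.560; wc +0.091/-0.405 → slack +1.659/-2.847; half-tol=0.248, Σhalf²=0.707503
  +I: nom +44.700 → Σnom=66.260; wc +0.020/-0.190 → slack +1.679/-3.037; half-tol=0.105, Σhalf²=0.718528
Nominal = 66.260. Worst-case = [66.260 - 3.037, 66.260 + 1.679] = [63.223, 67.939]. RSS = √0.718528 = 0.848.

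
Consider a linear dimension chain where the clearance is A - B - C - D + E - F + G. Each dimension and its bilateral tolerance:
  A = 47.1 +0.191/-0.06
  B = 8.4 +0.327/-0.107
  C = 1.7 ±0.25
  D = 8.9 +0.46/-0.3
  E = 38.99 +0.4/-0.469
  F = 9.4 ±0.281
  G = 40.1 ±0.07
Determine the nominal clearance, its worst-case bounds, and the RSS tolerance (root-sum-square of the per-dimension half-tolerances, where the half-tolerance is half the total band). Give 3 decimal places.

nominal=97.790 wc=[95.873,99.389] rss=0.736

Stack each dimension's contribution:
  +A: nom +47.100 → Σnom=47.100; wc +0.191/-0.060 → slack +0.191/-0.060; half-tol=0.126, Σhalf²=0.015750
  -B: nom -8.400 → Σnom=38.700; wc +0.107/-0.327 → slack +0.298/-0.387; half-tol=0.217, Σhalf²=0.062839
  -C: nom -1.700 → Σnom=37.000; wc +0.250/-0.250 → slack +0.548/-0.637; half-tol=0.250, Σhalf²=0.125339
  -D: nom -8.900 → Σnom=28.100; wc +0.300/-0.460 → slack +0.848/-1.097; half-tol=0.380, Σhalf²=0.269739
  +E: nom +38.990 → Σnom=67.090; wc +0.400/-0.469 → slack +1.248/-1.566; half-tol=0.434, Σhalf²=0.458529
  -F: nom -9.400 → Σnom=57.690; wc +0.281/-0.281 → slack +1.529/-1.847; half-tol=0.281, Σhalf²=0.537490
  +G: nom +40.100 → Σnom=97.790; wc +0.070/-0.070 → slack +1.599/-1.917; half-tol=0.070, Σhalf²=0.542390
Nominal = 97.790. Worst-case = [97.790 - 1.917, 97.790 + 1.599] = [95.873, 99.389]. RSS = √0.542390 = 0.736.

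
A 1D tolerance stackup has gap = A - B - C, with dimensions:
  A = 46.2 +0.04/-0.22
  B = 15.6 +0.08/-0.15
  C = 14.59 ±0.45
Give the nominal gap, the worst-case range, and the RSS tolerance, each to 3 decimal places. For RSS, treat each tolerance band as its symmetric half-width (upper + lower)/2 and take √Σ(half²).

Stack each dimension's contribution:
  +A: nom +46.200 → Σnom=46.200; wc +0.040/-0.220 → slack +0.040/-0.220; half-tol=0.130, Σhalf²=0.016900
  -B: nom -15.600 → Σnom=30.600; wc +0.150/-0.080 → slack +0.190/-0.300; half-tol=0.115, Σhalf²=0.030125
  -C: nom -14.590 → Σnom=16.010; wc +0.450/-0.450 → slack +0.640/-0.750; half-tol=0.450, Σhalf²=0.232625
Nominal = 16.010. Worst-case = [16.010 - 0.750, 16.010 + 0.640] = [15.260, 16.650]. RSS = √0.232625 = 0.482.

nominal=16.010 wc=[15.260,16.650] rss=0.482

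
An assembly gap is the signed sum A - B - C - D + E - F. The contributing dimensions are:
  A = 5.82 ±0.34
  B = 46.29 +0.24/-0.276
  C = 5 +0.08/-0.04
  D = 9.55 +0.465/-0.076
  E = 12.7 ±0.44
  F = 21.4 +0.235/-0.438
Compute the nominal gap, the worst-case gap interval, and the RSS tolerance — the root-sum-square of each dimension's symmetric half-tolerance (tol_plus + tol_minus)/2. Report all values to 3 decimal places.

nominal=-63.720 wc=[-65.520,-62.110] rss=0.752

Stack each dimension's contribution:
  +A: nom +5.820 → Σnom=5.820; wc +0.340/-0.340 → slack +0.340/-0.340; half-tol=0.340, Σhalf²=0.115600
  -B: nom -46.290 → Σnom=-40.470; wc +0.276/-0.240 → slack +0.616/-0.580; half-tol=0.258, Σhalf²=0.182164
  -C: nom -5.000 → Σnom=-45.470; wc +0.040/-0.080 → slack +0.656/-0.660; half-tol=0.060, Σhalf²=0.185764
  -D: nom -9.550 → Σnom=-55.020; wc +0.076/-0.465 → slack +0.732/-1.125; half-tol=0.271, Σhalf²=0.258934
  +E: nom +12.700 → Σnom=-42.320; wc +0.440/-0.440 → slack +1.172/-1.565; half-tol=0.440, Σhalf²=0.452534
  -F: nom -21.400 → Σnom=-63.720; wc +0.438/-0.235 → slack +1.610/-1.800; half-tol=0.337, Σhalf²=0.565767
Nominal = -63.720. Worst-case = [-63.720 - 1.800, -63.720 + 1.610] = [-65.520, -62.110]. RSS = √0.565767 = 0.752.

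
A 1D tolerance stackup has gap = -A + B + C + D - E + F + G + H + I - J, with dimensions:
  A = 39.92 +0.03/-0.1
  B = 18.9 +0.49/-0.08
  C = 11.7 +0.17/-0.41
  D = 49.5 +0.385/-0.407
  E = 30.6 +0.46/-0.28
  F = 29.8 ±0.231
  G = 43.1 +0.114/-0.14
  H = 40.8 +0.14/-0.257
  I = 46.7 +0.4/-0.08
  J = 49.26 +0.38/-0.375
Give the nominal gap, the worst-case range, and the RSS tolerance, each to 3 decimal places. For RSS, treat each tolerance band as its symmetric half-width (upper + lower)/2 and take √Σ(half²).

nominal=120.720 wc=[118.245,123.405] rss=0.879

Stack each dimension's contribution:
  -A: nom -39.920 → Σnom=-39.920; wc +0.100/-0.030 → slack +0.100/-0.030; half-tol=0.065, Σhalf²=0.004225
  +B: nom +18.900 → Σnom=-21.020; wc +0.490/-0.080 → slack +0.590/-0.110; half-tol=0.285, Σhalf²=0.085450
  +C: nom +11.700 → Σnom=-9.320; wc +0.170/-0.410 → slack +0.760/-0.520; half-tol=0.290, Σhalf²=0.169550
  +D: nom +49.500 → Σnom=40.180; wc +0.385/-0.407 → slack +1.145/-0.927; half-tol=0.396, Σhalf²=0.326366
  -E: nom -30.600 → Σnom=9.580; wc +0.280/-0.460 → slack +1.425/-1.387; half-tol=0.370, Σhalf²=0.463266
  +F: nom +29.800 → Σnom=39.380; wc +0.231/-0.231 → slack +1.656/-1.618; half-tol=0.231, Σhalf²=0.516627
  +G: nom +43.100 → Σnom=82.480; wc +0.114/-0.140 → slack +1.770/-1.758; half-tol=0.127, Σhalf²=0.532756
  +H: nom +40.800 → Σnom=123.280; wc +0.140/-0.257 → slack +1.910/-2.015; half-tol=0.199, Σhalf²=0.572158
  +I: nom +46.700 → Σnom=169.980; wc +0.400/-0.080 → slack +2.310/-2.095; half-tol=0.240, Σhalf²=0.629758
  -J: nom -49.260 → Σnom=120.720; wc +0.375/-0.380 → slack +2.685/-2.475; half-tol=0.378, Σhalf²=0.772264
Nominal = 120.720. Worst-case = [120.720 - 2.475, 120.720 + 2.685] = [118.245, 123.405]. RSS = √0.772264 = 0.879.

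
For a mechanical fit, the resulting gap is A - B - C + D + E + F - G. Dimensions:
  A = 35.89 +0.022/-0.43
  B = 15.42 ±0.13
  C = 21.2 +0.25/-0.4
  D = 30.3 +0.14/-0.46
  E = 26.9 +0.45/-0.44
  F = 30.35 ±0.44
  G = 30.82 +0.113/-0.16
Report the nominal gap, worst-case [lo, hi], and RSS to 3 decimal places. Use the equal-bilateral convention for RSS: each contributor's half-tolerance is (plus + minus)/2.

Stack each dimension's contribution:
  +A: nom +35.890 → Σnom=35.890; wc +0.022/-0.430 → slack +0.022/-0.430; half-tol=0.226, Σhalf²=0.051076
  -B: nom -15.420 → Σnom=20.470; wc +0.130/-0.130 → slack +0.152/-0.560; half-tol=0.130, Σhalf²=0.067976
  -C: nom -21.200 → Σnom=-0.730; wc +0.400/-0.250 → slack +0.552/-0.810; half-tol=0.325, Σhalf²=0.173601
  +D: nom +30.300 → Σnom=29.570; wc +0.140/-0.460 → slack +0.692/-1.270; half-tol=0.300, Σhalf²=0.263601
  +E: nom +26.900 → Σnom=56.470; wc +0.450/-0.440 → slack +1.142/-1.710; half-tol=0.445, Σhalf²=0.461626
  +F: nom +30.350 → Σnom=86.820; wc +0.440/-0.440 → slack +1.582/-2.150; half-tol=0.440, Σhalf²=0.655226
  -G: nom -30.820 → Σnom=56.000; wc +0.160/-0.113 → slack +1.742/-2.263; half-tol=0.137, Σhalf²=0.673858
Nominal = 56.000. Worst-case = [56.000 - 2.263, 56.000 + 1.742] = [53.737, 57.742]. RSS = √0.673858 = 0.821.

nominal=56.000 wc=[53.737,57.742] rss=0.821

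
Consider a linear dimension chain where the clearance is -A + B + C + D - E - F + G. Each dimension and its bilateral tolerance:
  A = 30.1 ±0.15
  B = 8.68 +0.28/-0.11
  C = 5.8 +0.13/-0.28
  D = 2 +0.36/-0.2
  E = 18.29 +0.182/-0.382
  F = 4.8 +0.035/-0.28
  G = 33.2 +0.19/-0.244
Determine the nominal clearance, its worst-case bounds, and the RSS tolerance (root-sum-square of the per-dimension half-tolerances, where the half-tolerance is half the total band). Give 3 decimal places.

Stack each dimension's contribution:
  -A: nom -30.100 → Σnom=-30.100; wc +0.150/-0.150 → slack +0.150/-0.150; half-tol=0.150, Σhalf²=0.022500
  +B: nom +8.680 → Σnom=-21.420; wc +0.280/-0.110 → slack +0.430/-0.260; half-tol=0.195, Σhalf²=0.060525
  +C: nom +5.800 → Σnom=-15.620; wc +0.130/-0.280 → slack +0.560/-0.540; half-tol=0.205, Σhalf²=0.102550
  +D: nom +2.000 → Σnom=-13.620; wc +0.360/-0.200 → slack +0.920/-0.740; half-tol=0.280, Σhalf²=0.180950
  -E: nom -18.290 → Σnom=-31.910; wc +0.382/-0.182 → slack +1.302/-0.922; half-tol=0.282, Σhalf²=0.260474
  -F: nom -4.800 → Σnom=-36.710; wc +0.280/-0.035 → slack +1.582/-0.957; half-tol=0.158, Σhalf²=0.285280
  +G: nom +33.200 → Σnom=-3.510; wc +0.190/-0.244 → slack +1.772/-1.201; half-tol=0.217, Σhalf²=0.332369
Nominal = -3.510. Worst-case = [-3.510 - 1.201, -3.510 + 1.772] = [-4.711, -1.738]. RSS = √0.332369 = 0.577.

nominal=-3.510 wc=[-4.711,-1.738] rss=0.577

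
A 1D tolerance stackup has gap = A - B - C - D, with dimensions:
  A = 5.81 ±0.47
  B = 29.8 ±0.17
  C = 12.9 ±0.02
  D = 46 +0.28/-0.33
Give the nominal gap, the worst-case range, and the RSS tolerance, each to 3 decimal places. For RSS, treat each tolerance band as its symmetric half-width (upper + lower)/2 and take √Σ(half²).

Stack each dimension's contribution:
  +A: nom +5.810 → Σnom=5.810; wc +0.470/-0.470 → slack +0.470/-0.470; half-tol=0.470, Σhalf²=0.220900
  -B: nom -29.800 → Σnom=-23.990; wc +0.170/-0.170 → slack +0.640/-0.640; half-tol=0.170, Σhalf²=0.249800
  -C: nom -12.900 → Σnom=-36.890; wc +0.020/-0.020 → slack +0.660/-0.660; half-tol=0.020, Σhalf²=0.250200
  -D: nom -46.000 → Σnom=-82.890; wc +0.330/-0.280 → slack +0.990/-0.940; half-tol=0.305, Σhalf²=0.343225
Nominal = -82.890. Worst-case = [-82.890 - 0.940, -82.890 + 0.990] = [-83.830, -81.900]. RSS = √0.343225 = 0.586.

nominal=-82.890 wc=[-83.830,-81.900] rss=0.586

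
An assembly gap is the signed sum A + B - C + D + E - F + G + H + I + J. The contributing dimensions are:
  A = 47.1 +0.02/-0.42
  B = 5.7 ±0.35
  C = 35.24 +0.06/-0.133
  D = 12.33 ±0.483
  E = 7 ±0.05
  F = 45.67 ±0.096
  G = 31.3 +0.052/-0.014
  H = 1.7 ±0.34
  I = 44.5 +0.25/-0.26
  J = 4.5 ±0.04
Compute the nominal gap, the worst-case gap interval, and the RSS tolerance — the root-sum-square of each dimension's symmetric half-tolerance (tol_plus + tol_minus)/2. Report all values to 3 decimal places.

nominal=73.220 wc=[71.107,75.034] rss=0.780

Stack each dimension's contribution:
  +A: nom +47.100 → Σnom=47.100; wc +0.020/-0.420 → slack +0.020/-0.420; half-tol=0.220, Σhalf²=0.048400
  +B: nom +5.700 → Σnom=52.800; wc +0.350/-0.350 → slack +0.370/-0.770; half-tol=0.350, Σhalf²=0.170900
  -C: nom -35.240 → Σnom=17.560; wc +0.133/-0.060 → slack +0.503/-0.830; half-tol=0.097, Σhalf²=0.180212
  +D: nom +12.330 → Σnom=29.890; wc +0.483/-0.483 → slack +0.986/-1.313; half-tol=0.483, Σhalf²=0.413501
  +E: nom +7.000 → Σnom=36.890; wc +0.050/-0.050 → slack +1.036/-1.363; half-tol=0.050, Σhalf²=0.416001
  -F: nom -45.670 → Σnom=-8.780; wc +0.096/-0.096 → slack +1.132/-1.459; half-tol=0.096, Σhalf²=0.425217
  +G: nom +31.300 → Σnom=22.520; wc +0.052/-0.014 → slack +1.184/-1.473; half-tol=0.033, Σhalf²=0.426306
  +H: nom +1.700 → Σnom=24.220; wc +0.340/-0.340 → slack +1.524/-1.813; half-tol=0.340, Σhalf²=0.541906
  +I: nom +44.500 → Σnom=68.720; wc +0.250/-0.260 → slack +1.774/-2.073; half-tol=0.255, Σhalf²=0.606931
  +J: nom +4.500 → Σnom=73.220; wc +0.040/-0.040 → slack +1.814/-2.113; half-tol=0.040, Σhalf²=0.608531
Nominal = 73.220. Worst-case = [73.220 - 2.113, 73.220 + 1.814] = [71.107, 75.034]. RSS = √0.608531 = 0.780.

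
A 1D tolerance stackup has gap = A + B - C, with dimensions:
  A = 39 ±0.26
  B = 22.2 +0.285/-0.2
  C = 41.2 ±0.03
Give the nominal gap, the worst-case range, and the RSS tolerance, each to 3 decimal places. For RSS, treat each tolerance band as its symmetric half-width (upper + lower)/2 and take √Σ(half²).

nominal=20.000 wc=[19.510,20.575] rss=0.357

Stack each dimension's contribution:
  +A: nom +39.000 → Σnom=39.000; wc +0.260/-0.260 → slack +0.260/-0.260; half-tol=0.260, Σhalf²=0.067600
  +B: nom +22.200 → Σnom=61.200; wc +0.285/-0.200 → slack +0.545/-0.460; half-tol=0.242, Σhalf²=0.126406
  -C: nom -41.200 → Σnom=20.000; wc +0.030/-0.030 → slack +0.575/-0.490; half-tol=0.030, Σhalf²=0.127306
Nominal = 20.000. Worst-case = [20.000 - 0.490, 20.000 + 0.575] = [19.510, 20.575]. RSS = √0.127306 = 0.357.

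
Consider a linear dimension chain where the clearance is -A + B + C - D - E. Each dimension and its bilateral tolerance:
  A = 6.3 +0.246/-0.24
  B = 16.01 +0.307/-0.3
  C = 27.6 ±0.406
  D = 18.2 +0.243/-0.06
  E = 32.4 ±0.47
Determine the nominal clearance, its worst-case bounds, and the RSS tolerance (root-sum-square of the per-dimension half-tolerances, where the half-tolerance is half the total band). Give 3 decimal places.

Stack each dimension's contribution:
  -A: nom -6.300 → Σnom=-6.300; wc +0.240/-0.246 → slack +0.240/-0.246; half-tol=0.243, Σhalf²=0.059049
  +B: nom +16.010 → Σnom=9.710; wc +0.307/-0.300 → slack +0.547/-0.546; half-tol=0.303, Σhalf²=0.151161
  +C: nom +27.600 → Σnom=37.310; wc +0.406/-0.406 → slack +0.953/-0.952; half-tol=0.406, Σhalf²=0.315997
  -D: nom -18.200 → Σnom=19.110; wc +0.060/-0.243 → slack +1.013/-1.195; half-tol=0.151, Σhalf²=0.338950
  -E: nom -32.400 → Σnom=-13.290; wc +0.470/-0.470 → slack +1.483/-1.665; half-tol=0.470, Σhalf²=0.559849
Nominal = -13.290. Worst-case = [-13.290 - 1.665, -13.290 + 1.483] = [-14.955, -11.807]. RSS = √0.559849 = 0.748.

nominal=-13.290 wc=[-14.955,-11.807] rss=0.748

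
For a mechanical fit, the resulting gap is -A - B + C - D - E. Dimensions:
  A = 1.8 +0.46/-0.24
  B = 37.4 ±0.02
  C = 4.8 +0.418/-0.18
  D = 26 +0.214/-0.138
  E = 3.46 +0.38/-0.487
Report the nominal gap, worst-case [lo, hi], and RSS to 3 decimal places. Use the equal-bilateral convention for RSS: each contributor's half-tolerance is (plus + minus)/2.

Stack each dimension's contribution:
  -A: nom -1.800 → Σnom=-1.800; wc +0.240/-0.460 → slack +0.240/-0.460; half-tol=0.350, Σhalf²=0.122500
  -B: nom -37.400 → Σnom=-39.200; wc +0.020/-0.020 → slack +0.260/-0.480; half-tol=0.020, Σhalf²=0.122900
  +C: nom +4.800 → Σnom=-34.400; wc +0.418/-0.180 → slack +0.678/-0.660; half-tol=0.299, Σhalf²=0.212301
  -D: nom -26.000 → Σnom=-60.400; wc +0.138/-0.214 → slack +0.816/-0.874; half-tol=0.176, Σhalf²=0.243277
  -E: nom -3.460 → Σnom=-63.860; wc +0.487/-0.380 → slack +1.303/-1.254; half-tol=0.433, Σhalf²=0.431199
Nominal = -63.860. Worst-case = [-63.860 - 1.254, -63.860 + 1.303] = [-65.114, -62.557]. RSS = √0.431199 = 0.657.

nominal=-63.860 wc=[-65.114,-62.557] rss=0.657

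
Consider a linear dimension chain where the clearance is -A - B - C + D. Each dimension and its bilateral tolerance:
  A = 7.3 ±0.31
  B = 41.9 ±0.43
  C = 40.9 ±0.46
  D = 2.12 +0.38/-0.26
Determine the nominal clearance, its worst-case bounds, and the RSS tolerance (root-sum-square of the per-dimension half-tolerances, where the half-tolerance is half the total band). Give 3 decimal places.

Stack each dimension's contribution:
  -A: nom -7.300 → Σnom=-7.300; wc +0.310/-0.310 → slack +0.310/-0.310; half-tol=0.310, Σhalf²=0.096100
  -B: nom -41.900 → Σnom=-49.200; wc +0.430/-0.430 → slack +0.740/-0.740; half-tol=0.430, Σhalf²=0.281000
  -C: nom -40.900 → Σnom=-90.100; wc +0.460/-0.460 → slack +1.200/-1.200; half-tol=0.460, Σhalf²=0.492600
  +D: nom +2.120 → Σnom=-87.980; wc +0.380/-0.260 → slack +1.580/-1.460; half-tol=0.320, Σhalf²=0.595000
Nominal = -87.980. Worst-case = [-87.980 - 1.460, -87.980 + 1.580] = [-89.440, -86.400]. RSS = √0.595000 = 0.771.

nominal=-87.980 wc=[-89.440,-86.400] rss=0.771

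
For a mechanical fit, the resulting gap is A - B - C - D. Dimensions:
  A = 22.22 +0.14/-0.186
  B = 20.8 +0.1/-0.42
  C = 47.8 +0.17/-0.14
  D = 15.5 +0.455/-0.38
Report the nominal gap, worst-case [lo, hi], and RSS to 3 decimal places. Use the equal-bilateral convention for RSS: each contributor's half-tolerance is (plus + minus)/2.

Stack each dimension's contribution:
  +A: nom +22.220 → Σnom=22.220; wc +0.140/-0.186 → slack +0.140/-0.186; half-tol=0.163, Σhalf²=0.026569
  -B: nom -20.800 → Σnom=1.420; wc +0.420/-0.100 → slack +0.560/-0.286; half-tol=0.260, Σhalf²=0.094169
  -C: nom -47.800 → Σnom=-46.380; wc +0.140/-0.170 → slack +0.700/-0.456; half-tol=0.155, Σhalf²=0.118194
  -D: nom -15.500 → Σnom=-61.880; wc +0.380/-0.455 → slack +1.080/-0.911; half-tol=0.417, Σhalf²=0.292500
Nominal = -61.880. Worst-case = [-61.880 - 0.911, -61.880 + 1.080] = [-62.791, -60.800]. RSS = √0.292500 = 0.541.

nominal=-61.880 wc=[-62.791,-60.800] rss=0.541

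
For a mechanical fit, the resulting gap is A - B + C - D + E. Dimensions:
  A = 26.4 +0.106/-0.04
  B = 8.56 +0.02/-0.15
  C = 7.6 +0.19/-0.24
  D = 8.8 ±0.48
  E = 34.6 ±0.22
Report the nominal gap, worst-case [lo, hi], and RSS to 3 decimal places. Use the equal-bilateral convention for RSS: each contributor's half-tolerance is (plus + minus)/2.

Stack each dimension's contribution:
  +A: nom +26.400 → Σnom=26.400; wc +0.106/-0.040 → slack +0.106/-0.040; half-tol=0.073, Σhalf²=0.005329
  -B: nom -8.560 → Σnom=17.840; wc +0.150/-0.020 → slack +0.256/-0.060; half-tol=0.085, Σhalf²=0.012554
  +C: nom +7.600 → Σnom=25.440; wc +0.190/-0.240 → slack +0.446/-0.300; half-tol=0.215, Σhalf²=0.058779
  -D: nom -8.800 → Σnom=16.640; wc +0.480/-0.480 → slack +0.926/-0.780; half-tol=0.480, Σhalf²=0.289179
  +E: nom +34.600 → Σnom=51.240; wc +0.220/-0.220 → slack +1.146/-1.000; half-tol=0.220, Σhalf²=0.337579
Nominal = 51.240. Worst-case = [51.240 - 1.000, 51.240 + 1.146] = [50.240, 52.386]. RSS = √0.337579 = 0.581.

nominal=51.240 wc=[50.240,52.386] rss=0.581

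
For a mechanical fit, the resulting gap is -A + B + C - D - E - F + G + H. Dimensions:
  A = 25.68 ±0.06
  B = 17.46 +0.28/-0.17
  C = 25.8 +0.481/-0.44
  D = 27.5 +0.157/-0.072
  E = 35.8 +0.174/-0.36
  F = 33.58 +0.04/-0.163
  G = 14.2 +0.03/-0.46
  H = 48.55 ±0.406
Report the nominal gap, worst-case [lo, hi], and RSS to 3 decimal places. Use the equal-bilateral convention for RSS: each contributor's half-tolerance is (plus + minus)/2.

Stack each dimension's contribution:
  -A: nom -25.680 → Σnom=-25.680; wc +0.060/-0.060 → slack +0.060/-0.060; half-tol=0.060, Σhalf²=0.003600
  +B: nom +17.460 → Σnom=-8.220; wc +0.280/-0.170 → slack +0.340/-0.230; half-tol=0.225, Σhalf²=0.054225
  +C: nom +25.800 → Σnom=17.580; wc +0.481/-0.440 → slack +0.821/-0.670; half-tol=0.461, Σhalf²=0.266285
  -D: nom -27.500 → Σnom=-9.920; wc +0.072/-0.157 → slack +0.893/-0.827; half-tol=0.114, Σhalf²=0.279396
  -E: nom -35.800 → Σnom=-45.720; wc +0.360/-0.174 → slack +1.253/-1.001; half-tol=0.267, Σhalf²=0.350685
  -F: nom -33.580 → Σnom=-79.300; wc +0.163/-0.040 → slack +1.416/-1.041; half-tol=0.102, Σhalf²=0.360987
  +G: nom +14.200 → Σnom=-65.100; wc +0.030/-0.460 → slack +1.446/-1.501; half-tol=0.245, Σhalf²=0.421012
  +H: nom +48.550 → Σnom=-16.550; wc +0.406/-0.406 → slack +1.852/-1.907; half-tol=0.406, Σhalf²=0.585848
Nominal = -16.550. Worst-case = [-16.550 - 1.907, -16.550 + 1.852] = [-18.457, -14.698]. RSS = √0.585848 = 0.765.

nominal=-16.550 wc=[-18.457,-14.698] rss=0.765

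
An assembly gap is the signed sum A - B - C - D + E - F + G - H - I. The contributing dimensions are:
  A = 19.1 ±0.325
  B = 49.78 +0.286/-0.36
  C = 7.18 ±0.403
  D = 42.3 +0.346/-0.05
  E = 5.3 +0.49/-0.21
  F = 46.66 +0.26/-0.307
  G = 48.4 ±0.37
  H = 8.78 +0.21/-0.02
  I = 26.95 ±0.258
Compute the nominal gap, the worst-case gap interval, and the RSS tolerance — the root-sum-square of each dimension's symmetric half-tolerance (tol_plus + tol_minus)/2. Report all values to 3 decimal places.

Stack each dimension's contribution:
  +A: nom +19.100 → Σnom=19.100; wc +0.325/-0.325 → slack +0.325/-0.325; half-tol=0.325, Σhalf²=0.105625
  -B: nom -49.780 → Σnom=-30.680; wc +0.360/-0.286 → slack +0.685/-0.611; half-tol=0.323, Σhalf²=0.209954
  -C: nom -7.180 → Σnom=-37.860; wc +0.403/-0.403 → slack +1.088/-1.014; half-tol=0.403, Σhalf²=0.372363
  -D: nom -42.300 → Σnom=-80.160; wc +0.050/-0.346 → slack +1.138/-1.360; half-tol=0.198, Σhalf²=0.411567
  +E: nom +5.300 → Σnom=-74.860; wc +0.490/-0.210 → slack +1.628/-1.570; half-tol=0.350, Σhalf²=0.534067
  -F: nom -46.660 → Σnom=-121.520; wc +0.307/-0.260 → slack +1.935/-1.830; half-tol=0.283, Σhalf²=0.614439
  +G: nom +48.400 → Σnom=-73.120; wc +0.370/-0.370 → slack +2.305/-2.200; half-tol=0.370, Σhalf²=0.751339
  -H: nom -8.780 → Σnom=-81.900; wc +0.020/-0.210 → slack +2.325/-2.410; half-tol=0.115, Σhalf²=0.764564
  -I: nom -26.950 → Σnom=-108.850; wc +0.258/-0.258 → slack +2.583/-2.668; half-tol=0.258, Σhalf²=0.831128
Nominal = -108.850. Worst-case = [-108.850 - 2.668, -108.850 + 2.583] = [-111.518, -106.267]. RSS = √0.831128 = 0.912.

nominal=-108.850 wc=[-111.518,-106.267] rss=0.912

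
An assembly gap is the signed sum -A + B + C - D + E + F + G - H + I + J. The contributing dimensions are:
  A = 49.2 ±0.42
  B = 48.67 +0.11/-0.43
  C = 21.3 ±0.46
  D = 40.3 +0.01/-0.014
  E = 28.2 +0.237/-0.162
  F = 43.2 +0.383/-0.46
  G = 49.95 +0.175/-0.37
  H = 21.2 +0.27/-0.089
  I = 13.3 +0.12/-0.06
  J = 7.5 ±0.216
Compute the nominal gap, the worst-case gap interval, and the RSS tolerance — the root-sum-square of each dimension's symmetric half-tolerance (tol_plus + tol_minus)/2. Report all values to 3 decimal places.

Stack each dimension's contribution:
  -A: nom -49.200 → Σnom=-49.200; wc +0.420/-0.420 → slack +0.420/-0.420; half-tol=0.420, Σhalf²=0.176400
  +B: nom +48.670 → Σnom=-0.530; wc +0.110/-0.430 → slack +0.530/-0.850; half-tol=0.270, Σhalf²=0.249300
  +C: nom +21.300 → Σnom=20.770; wc +0.460/-0.460 → slack +0.990/-1.310; half-tol=0.460, Σhalf²=0.460900
  -D: nom -40.300 → Σnom=-19.530; wc +0.014/-0.010 → slack +1.004/-1.320; half-tol=0.012, Σhalf²=0.461044
  +E: nom +28.200 → Σnom=8.670; wc +0.237/-0.162 → slack +1.241/-1.482; half-tol=0.200, Σhalf²=0.500844
  +F: nom +43.200 → Σnom=51.870; wc +0.383/-0.460 → slack +1.624/-1.942; half-tol=0.421, Σhalf²=0.678507
  +G: nom +49.950 → Σnom=101.820; wc +0.175/-0.370 → slack +1.799/-2.312; half-tol=0.272, Σhalf²=0.752763
  -H: nom -21.200 → Σnom=80.620; wc +0.089/-0.270 → slack +1.888/-2.582; half-tol=0.179, Σhalf²=0.784983
  +I: nom +13.300 → Σnom=93.920; wc +0.120/-0.060 → slack +2.008/-2.642; half-tol=0.090, Σhalf²=0.793083
  +J: nom +7.500 → Σnom=101.420; wc +0.216/-0.216 → slack +2.224/-2.858; half-tol=0.216, Σhalf²=0.839739
Nominal = 101.420. Worst-case = [101.420 - 2.858, 101.420 + 2.224] = [98.562, 103.644]. RSS = √0.839739 = 0.916.

nominal=101.420 wc=[98.562,103.644] rss=0.916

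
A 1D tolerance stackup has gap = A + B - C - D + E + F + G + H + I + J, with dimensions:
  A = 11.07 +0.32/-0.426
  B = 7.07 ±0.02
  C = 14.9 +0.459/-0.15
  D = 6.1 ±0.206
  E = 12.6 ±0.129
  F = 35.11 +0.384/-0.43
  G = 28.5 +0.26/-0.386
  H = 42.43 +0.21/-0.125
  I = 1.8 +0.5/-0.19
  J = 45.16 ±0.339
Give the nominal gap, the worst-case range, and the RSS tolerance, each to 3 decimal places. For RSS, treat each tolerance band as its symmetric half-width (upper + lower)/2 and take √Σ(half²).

nominal=162.740 wc=[160.030,165.258] rss=0.907

Stack each dimension's contribution:
  +A: nom +11.070 → Σnom=11.070; wc +0.320/-0.426 → slack +0.320/-0.426; half-tol=0.373, Σhalf²=0.139129
  +B: nom +7.070 → Σnom=18.140; wc +0.020/-0.020 → slack +0.340/-0.446; half-tol=0.020, Σhalf²=0.139529
  -C: nom -14.900 → Σnom=3.240; wc +0.150/-0.459 → slack +0.490/-0.905; half-tol=0.304, Σhalf²=0.232249
  -D: nom -6.100 → Σnom=-2.860; wc +0.206/-0.206 → slack +0.696/-1.111; half-tol=0.206, Σhalf²=0.274685
  +E: nom +12.600 → Σnom=9.740; wc +0.129/-0.129 → slack +0.825/-1.240; half-tol=0.129, Σhalf²=0.291326
  +F: nom +35.110 → Σnom=44.850; wc +0.384/-0.430 → slack +1.209/-1.670; half-tol=0.407, Σhalf²=0.456975
  +G: nom +28.500 → Σnom=73.350; wc +0.260/-0.386 → slack +1.469/-2.056; half-tol=0.323, Σhalf²=0.561304
  +H: nom +42.430 → Σnom=115.780; wc +0.210/-0.125 → slack +1.679/-2.181; half-tol=0.167, Σhalf²=0.589361
  +I: nom +1.800 → Σnom=117.580; wc +0.500/-0.190 → slack +2.179/-2.371; half-tol=0.345, Σhalf²=0.708386
  +J: nom +45.160 → Σnom=162.740; wc +0.339/-0.339 → slack +2.518/-2.710; half-tol=0.339, Σhalf²=0.823307
Nominal = 162.740. Worst-case = [162.740 - 2.710, 162.740 + 2.518] = [160.030, 165.258]. RSS = √0.823307 = 0.907.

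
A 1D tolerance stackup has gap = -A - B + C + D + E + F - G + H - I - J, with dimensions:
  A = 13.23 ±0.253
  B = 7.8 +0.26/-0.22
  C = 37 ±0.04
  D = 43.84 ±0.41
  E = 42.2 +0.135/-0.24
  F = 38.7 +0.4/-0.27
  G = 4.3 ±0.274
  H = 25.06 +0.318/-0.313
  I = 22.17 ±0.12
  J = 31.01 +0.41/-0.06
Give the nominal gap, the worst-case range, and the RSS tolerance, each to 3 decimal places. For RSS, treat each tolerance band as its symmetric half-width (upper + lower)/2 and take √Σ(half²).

Stack each dimension's contribution:
  -A: nom -13.230 → Σnom=-13.230; wc +0.253/-0.253 → slack +0.253/-0.253; half-tol=0.253, Σhalf²=0.064009
  -B: nom -7.800 → Σnom=-21.030; wc +0.220/-0.260 → slack +0.473/-0.513; half-tol=0.240, Σhalf²=0.121609
  +C: nom +37.000 → Σnom=15.970; wc +0.040/-0.040 → slack +0.513/-0.553; half-tol=0.040, Σhalf²=0.123209
  +D: nom +43.840 → Σnom=59.810; wc +0.410/-0.410 → slack +0.923/-0.963; half-tol=0.410, Σhalf²=0.291309
  +E: nom +42.200 → Σnom=102.010; wc +0.135/-0.240 → slack +1.058/-1.203; half-tol=0.188, Σhalf²=0.326465
  +F: nom +38.700 → Σnom=140.710; wc +0.400/-0.270 → slack +1.458/-1.473; half-tol=0.335, Σhalf²=0.438690
  -G: nom -4.300 → Σnom=136.410; wc +0.274/-0.274 → slack +1.732/-1.747; half-tol=0.274, Σhalf²=0.513766
  +H: nom +25.060 → Σnom=161.470; wc +0.318/-0.313 → slack +2.050/-2.060; half-tol=0.316, Σhalf²=0.613306
  -I: nom -22.170 → Σnom=139.300; wc +0.120/-0.120 → slack +2.170/-2.180; half-tol=0.120, Σhalf²=0.627706
  -J: nom -31.010 → Σnom=108.290; wc +0.060/-0.410 → slack +2.230/-2.590; half-tol=0.235, Σhalf²=0.682931
Nominal = 108.290. Worst-case = [108.290 - 2.590, 108.290 + 2.230] = [105.700, 110.520]. RSS = √0.682931 = 0.826.

nominal=108.290 wc=[105.700,110.520] rss=0.826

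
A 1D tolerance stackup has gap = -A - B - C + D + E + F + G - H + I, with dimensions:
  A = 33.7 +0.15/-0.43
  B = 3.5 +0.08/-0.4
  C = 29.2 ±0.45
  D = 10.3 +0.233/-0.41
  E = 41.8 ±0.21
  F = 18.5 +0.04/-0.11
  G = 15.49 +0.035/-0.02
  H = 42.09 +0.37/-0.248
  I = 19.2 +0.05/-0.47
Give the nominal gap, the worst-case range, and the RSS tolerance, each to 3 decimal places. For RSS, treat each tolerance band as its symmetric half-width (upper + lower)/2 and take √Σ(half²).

nominal=-3.200 wc=[-5.470,-1.104] rss=0.813

Stack each dimension's contribution:
  -A: nom -33.700 → Σnom=-33.700; wc +0.430/-0.150 → slack +0.430/-0.150; half-tol=0.290, Σhalf²=0.084100
  -B: nom -3.500 → Σnom=-37.200; wc +0.400/-0.080 → slack +0.830/-0.230; half-tol=0.240, Σhalf²=0.141700
  -C: nom -29.200 → Σnom=-66.400; wc +0.450/-0.450 → slack +1.280/-0.680; half-tol=0.450, Σhalf²=0.344200
  +D: nom +10.300 → Σnom=-56.100; wc +0.233/-0.410 → slack +1.513/-1.090; half-tol=0.322, Σhalf²=0.447562
  +E: nom +41.800 → Σnom=-14.300; wc +0.210/-0.210 → slack +1.723/-1.300; half-tol=0.210, Σhalf²=0.491662
  +F: nom +18.500 → Σnom=4.200; wc +0.040/-0.110 → slack +1.763/-1.410; half-tol=0.075, Σhalf²=0.497287
  +G: nom +15.490 → Σnom=19.690; wc +0.035/-0.020 → slack +1.798/-1.430; half-tol=0.028, Σhalf²=0.498043
  -H: nom -42.090 → Σnom=-22.400; wc +0.248/-0.370 → slack +2.046/-1.800; half-tol=0.309, Σhalf²=0.593525
  +I: nom +19.200 → Σnom=-3.200; wc +0.050/-0.470 → slack +2.096/-2.270; half-tol=0.260, Σhalf²=0.661125
Nominal = -3.200. Worst-case = [-3.200 - 2.270, -3.200 + 2.096] = [-5.470, -1.104]. RSS = √0.661125 = 0.813.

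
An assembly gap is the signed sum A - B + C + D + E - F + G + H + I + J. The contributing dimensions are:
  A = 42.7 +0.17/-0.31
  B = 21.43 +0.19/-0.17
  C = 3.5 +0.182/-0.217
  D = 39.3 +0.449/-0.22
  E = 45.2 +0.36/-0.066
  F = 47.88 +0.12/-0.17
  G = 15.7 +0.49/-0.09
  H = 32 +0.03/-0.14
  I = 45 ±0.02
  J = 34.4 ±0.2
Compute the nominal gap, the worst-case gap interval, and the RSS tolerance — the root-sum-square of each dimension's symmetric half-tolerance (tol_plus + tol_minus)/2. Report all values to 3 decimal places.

Stack each dimension's contribution:
  +A: nom +42.700 → Σnom=42.700; wc +0.170/-0.310 → slack +0.170/-0.310; half-tol=0.240, Σhalf²=0.057600
  -B: nom -21.430 → Σnom=21.270; wc +0.170/-0.190 → slack +0.340/-0.500; half-tol=0.180, Σhalf²=0.090000
  +C: nom +3.500 → Σnom=24.770; wc +0.182/-0.217 → slack +0.522/-0.717; half-tol=0.200, Σhalf²=0.129800
  +D: nom +39.300 → Σnom=64.070; wc +0.449/-0.220 → slack +0.971/-0.937; half-tol=0.335, Σhalf²=0.241691
  +E: nom +45.200 → Σnom=109.270; wc +0.360/-0.066 → slack +1.331/-1.003; half-tol=0.213, Σhalf²=0.287060
  -F: nom -47.880 → Σnom=61.390; wc +0.170/-0.120 → slack +1.501/-1.123; half-tol=0.145, Σhalf²=0.308085
  +G: nom +15.700 → Σnom=77.090; wc +0.490/-0.090 → slack +1.991/-1.213; half-tol=0.290, Σhalf²=0.392185
  +H: nom +32.000 → Σnom=109.090; wc +0.030/-0.140 → slack +2.021/-1.353; half-tol=0.085, Σhalf²=0.399410
  +I: nom +45.000 → Σnom=154.090; wc +0.020/-0.020 → slack +2.041/-1.373; half-tol=0.020, Σhalf²=0.399810
  +J: nom +34.400 → Σnom=188.490; wc +0.200/-0.200 → slack +2.241/-1.573; half-tol=0.200, Σhalf²=0.439810
Nominal = 188.490. Worst-case = [188.490 - 1.573, 188.490 + 2.241] = [186.917, 190.731]. RSS = √0.439810 = 0.663.

nominal=188.490 wc=[186.917,190.731] rss=0.663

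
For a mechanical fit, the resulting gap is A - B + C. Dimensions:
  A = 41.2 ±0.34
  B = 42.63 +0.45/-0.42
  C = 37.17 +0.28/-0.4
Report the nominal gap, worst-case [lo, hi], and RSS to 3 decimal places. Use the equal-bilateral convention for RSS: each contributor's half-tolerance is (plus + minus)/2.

Stack each dimension's contribution:
  +A: nom +41.200 → Σnom=41.200; wc +0.340/-0.340 → slack +0.340/-0.340; half-tol=0.340, Σhalf²=0.115600
  -B: nom -42.630 → Σnom=-1.430; wc +0.420/-0.450 → slack +0.760/-0.790; half-tol=0.435, Σhalf²=0.304825
  +C: nom +37.170 → Σnom=35.740; wc +0.280/-0.400 → slack +1.040/-1.190; half-tol=0.340, Σhalf²=0.420425
Nominal = 35.740. Worst-case = [35.740 - 1.190, 35.740 + 1.040] = [34.550, 36.780]. RSS = √0.420425 = 0.648.

nominal=35.740 wc=[34.550,36.780] rss=0.648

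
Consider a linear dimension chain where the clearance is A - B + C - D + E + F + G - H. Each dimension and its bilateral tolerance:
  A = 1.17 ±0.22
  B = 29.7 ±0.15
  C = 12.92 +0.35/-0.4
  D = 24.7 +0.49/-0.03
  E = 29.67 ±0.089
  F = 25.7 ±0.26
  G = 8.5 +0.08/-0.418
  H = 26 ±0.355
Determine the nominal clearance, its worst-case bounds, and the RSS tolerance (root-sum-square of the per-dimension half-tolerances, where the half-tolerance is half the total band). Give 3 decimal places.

Stack each dimension's contribution:
  +A: nom +1.170 → Σnom=1.170; wc +0.220/-0.220 → slack +0.220/-0.220; half-tol=0.220, Σhalf²=0.048400
  -B: nom -29.700 → Σnom=-28.530; wc +0.150/-0.150 → slack +0.370/-0.370; half-tol=0.150, Σhalf²=0.070900
  +C: nom +12.920 → Σnom=-15.610; wc +0.350/-0.400 → slack +0.720/-0.770; half-tol=0.375, Σhalf²=0.211525
  -D: nom -24.700 → Σnom=-40.310; wc +0.030/-0.490 → slack +0.750/-1.260; half-tol=0.260, Σhalf²=0.279125
  +E: nom +29.670 → Σnom=-10.640; wc +0.089/-0.089 → slack +0.839/-1.349; half-tol=0.089, Σhalf²=0.287046
  +F: nom +25.700 → Σnom=15.060; wc +0.260/-0.260 → slack +1.099/-1.609; half-tol=0.260, Σhalf²=0.354646
  +G: nom +8.500 → Σnom=23.560; wc +0.080/-0.418 → slack +1.179/-2.027; half-tol=0.249, Σhalf²=0.416647
  -H: nom -26.000 → Σnom=-2.440; wc +0.355/-0.355 → slack +1.534/-2.382; half-tol=0.355, Σhalf²=0.542672
Nominal = -2.440. Worst-case = [-2.440 - 2.382, -2.440 + 1.534] = [-4.822, -0.906]. RSS = √0.542672 = 0.737.

nominal=-2.440 wc=[-4.822,-0.906] rss=0.737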